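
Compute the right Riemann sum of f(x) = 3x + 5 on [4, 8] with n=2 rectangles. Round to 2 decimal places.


Right Riemann sum uses right endpoints of each subinterval.
Interval: [4, 8], n = 2
dx = (8 - 4) / 2 = 2
Right endpoints: [6, 8]
f values: [23, 29]
Sum = dx * (sum of f values)
= 2 * 52
= 104 = 104.00

104.00


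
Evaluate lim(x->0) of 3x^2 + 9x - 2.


Since polynomials are continuous, we use direct substitution.
lim(x->0) of 3x^2 + 9x - 2
= 3 * 0^2 + 9 * 0 - 2
= 0 + 0 - 2
= -2

-2


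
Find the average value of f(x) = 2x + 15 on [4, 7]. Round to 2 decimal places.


Average value = 1/(b-a) * integral from a to b of f(x) dx
First compute the integral of 2x + 15:
F(x) = x^2 + 15x
F(7) = 1 * 49 + 15 * 7 = 154
F(4) = 1 * 16 + 15 * 4 = 76
Integral = 154 - 76 = 78
Average = 78 / (7 - 4) = 78 / 3
= 26 = 26.00

26.00


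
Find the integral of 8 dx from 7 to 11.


The integral of a constant k over [a, b] equals k * (b - a).
integral from 7 to 11 of 8 dx
= 8 * (11 - 7)
= 8 * 4
= 32

32


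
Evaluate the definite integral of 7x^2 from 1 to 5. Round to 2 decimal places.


Find the antiderivative of 7x^2:
F(x) = 7/3 * x^3
Apply the Fundamental Theorem of Calculus:
F(5) - F(1)
= 7/3 * 5^3 - 7/3 * 1^3
= 7/3 * (125 - 1)
= 7/3 * 124
= 868/3 ≈ 289.33

289.33


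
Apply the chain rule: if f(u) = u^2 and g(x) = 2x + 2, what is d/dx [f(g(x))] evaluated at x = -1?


Using the chain rule: (f(g(x)))' = f'(g(x)) * g'(x)
First, find g(-1):
g(-1) = 2 * (-1) + 2 = 0
Next, f'(u) = 2u
And g'(x) = 2
So f'(g(-1)) * g'(-1)
= 2 * 0 * 2
= 0

0


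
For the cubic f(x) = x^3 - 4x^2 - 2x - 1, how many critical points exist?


Find where f'(x) = 0:
f(x) = x^3 - 4x^2 - 2x - 1
f'(x) = 3x^2 - 8x - 2
This is a quadratic in x. Use the discriminant to count real roots.
Discriminant = (-8)^2 - 4 * 3 * (-2)
= 64 - (-24)
= 88
Since discriminant > 0, f'(x) = 0 has 2 real solutions.
Number of critical points: 2

2


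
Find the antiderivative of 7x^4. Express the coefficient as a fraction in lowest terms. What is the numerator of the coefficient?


Apply the power rule for integration:
integral of ax^n dx = a/(n+1) * x^(n+1) + C
integral of 7x^4 dx
= 7/5 * x^5 + C
The coefficient in lowest terms is 7/5, and its numerator is 7

7


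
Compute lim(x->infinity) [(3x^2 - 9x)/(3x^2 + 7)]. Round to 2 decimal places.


For limits at infinity with equal-degree polynomials,
we compare leading coefficients.
Numerator leading term: 3x^2
Denominator leading term: 3x^2
Divide both by x^2:
lim = (3 - 9/x) / (3 + 7/x^2)
As x -> infinity, the 1/x and 1/x^2 terms vanish:
= 3/3 = 1 = 1.00

1.00


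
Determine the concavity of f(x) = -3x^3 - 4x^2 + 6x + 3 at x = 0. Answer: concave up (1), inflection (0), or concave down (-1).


Concavity is determined by the sign of f''(x).
f(x) = -3x^3 - 4x^2 + 6x + 3
f'(x) = -9x^2 - 8x + 6
f''(x) = -18x - 8
f''(0) = -18 * 0 - 8
= 0 - 8
= -8
Since f''(0) < 0, the function is concave down (-1)

-1


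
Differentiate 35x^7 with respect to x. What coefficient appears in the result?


We apply the power rule: d/dx [ax^n] = a*n * x^(n-1)
d/dx [35x^7]
= 35 * 7 * x^(7-1)
= 245x^6
The coefficient is 245

245


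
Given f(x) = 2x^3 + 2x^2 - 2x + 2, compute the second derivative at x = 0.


First derivative:
f'(x) = 6x^2 + 4x - 2
Second derivative:
f''(x) = 12x + 4
Substitute x = 0:
f''(0) = 12 * 0 + 4
= 0 + 4
= 4

4


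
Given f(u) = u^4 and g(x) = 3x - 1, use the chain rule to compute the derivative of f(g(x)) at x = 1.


Using the chain rule: (f(g(x)))' = f'(g(x)) * g'(x)
First, find g(1):
g(1) = 3 * 1 - 1 = 2
Next, f'(u) = 4u^3
And g'(x) = 3
So f'(g(1)) * g'(1)
= 4 * 2^3 * 3
= 4 * 8 * 3
= 96

96


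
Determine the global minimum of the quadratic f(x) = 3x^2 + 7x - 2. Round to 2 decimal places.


For a quadratic f(x) = ax^2 + bx + c with a > 0, the minimum is at the vertex.
Vertex x-coordinate: x = -b/(2a)
x = -(7) / (2 * 3)
x = -7/6
Substitute back to find the minimum value:
f(-7/6) = 3 * (-7/6)^2 + 7 * (-7/6) - 2
= 49/12 - 49/6 - 2
= -73/12 ≈ -6.08

-6.08


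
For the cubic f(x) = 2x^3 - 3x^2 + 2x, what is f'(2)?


Differentiate f(x) = 2x^3 - 3x^2 + 2x term by term:
f'(x) = 6x^2 - 6x + 2
Substitute x = 2:
f'(2) = 6 * 2^2 - 6 * 2 + 2
= 24 - 12 + 2
= 14

14


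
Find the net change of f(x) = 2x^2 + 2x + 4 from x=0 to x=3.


Net change = f(b) - f(a)
f(x) = 2x^2 + 2x + 4
Compute f(3):
f(3) = 2 * 3^2 + 2 * 3 + 4
= 18 + 6 + 4
= 28
Compute f(0):
f(0) = 2 * 0^2 + 2 * 0 + 4
= 0 + 0 + 4
= 4
Net change = 28 - 4 = 24

24


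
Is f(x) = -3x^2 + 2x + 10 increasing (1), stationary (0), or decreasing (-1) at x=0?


Compute f'(x) to determine behavior:
f'(x) = -6x + 2
f'(0) = -6 * 0 + 2
= 0 + 2
= 2
Since f'(0) > 0, the function is increasing (1)

1


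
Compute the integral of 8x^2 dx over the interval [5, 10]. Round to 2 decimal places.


Find the antiderivative of 8x^2:
F(x) = 8/3 * x^3
Apply the Fundamental Theorem of Calculus:
F(10) - F(5)
= 8/3 * 10^3 - 8/3 * 5^3
= 8/3 * (1000 - 125)
= 8/3 * 875
= 7000/3 ≈ 2333.33

2333.33


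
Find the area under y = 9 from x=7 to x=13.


The area under a constant function y = 9 is a rectangle.
Width = 13 - 7 = 6
Height = 9
Area = width * height
= 6 * 9
= 54

54


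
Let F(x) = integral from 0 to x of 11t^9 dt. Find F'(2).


By the Fundamental Theorem of Calculus (Part 1):
If F(x) = integral from 0 to x of f(t) dt, then F'(x) = f(x)
Here f(t) = 11t^9
So F'(x) = 11x^9
Evaluate at x = 2:
F'(2) = 11 * 2^9
= 11 * 512
= 5632

5632


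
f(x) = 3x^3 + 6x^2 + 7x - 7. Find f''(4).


First derivative:
f'(x) = 9x^2 + 12x + 7
Second derivative:
f''(x) = 18x + 12
Substitute x = 4:
f''(4) = 18 * 4 + 12
= 72 + 12
= 84

84


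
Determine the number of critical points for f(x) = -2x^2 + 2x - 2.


Find where f'(x) = 0:
f'(x) = -4x + 2
Set f'(x) = 0:
-4x + 2 = 0
x = -2 / (-4) = 1/2
This is a linear equation in x, so there is exactly one solution.
Number of critical points: 1

1


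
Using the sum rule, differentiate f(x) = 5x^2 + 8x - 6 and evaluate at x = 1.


Differentiate term by term using power and sum rules:
f(x) = 5x^2 + 8x - 6
f'(x) = 10x + 8
Substitute x = 1:
f'(1) = 10 * 1 + 8
= 10 + 8
= 18

18


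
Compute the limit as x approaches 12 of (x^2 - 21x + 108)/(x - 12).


Direct substitution gives 0/0, so we factor the numerator.
Factor: (x^2 - 21x + 108) = (x - 12)(x - 9)
Cancel the common factor (x - 12):
(x^2 - 21x + 108)/(x - 12) = (x - 9)
Now substitute x = 12:
= (12) - (9) = 3

3


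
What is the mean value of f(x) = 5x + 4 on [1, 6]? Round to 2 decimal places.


Average value = 1/(b-a) * integral from a to b of f(x) dx
First compute the integral of 5x + 4:
F(x) = (5/2)x^2 + 4x
F(6) = 5/2 * 36 + 4 * 6 = 114
F(1) = 5/2 * 1 + 4 * 1 = 13/2
Integral = 114 - 13/2 = 215/2
Average = (215/2) / (6 - 1) = (215/2) / 5
= 43/2 = 21.50

21.50


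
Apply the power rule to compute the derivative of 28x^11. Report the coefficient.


We apply the power rule: d/dx [ax^n] = a*n * x^(n-1)
d/dx [28x^11]
= 28 * 11 * x^(11-1)
= 308x^10
The coefficient is 308

308


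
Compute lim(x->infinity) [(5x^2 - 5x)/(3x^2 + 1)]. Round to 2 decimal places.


For limits at infinity with equal-degree polynomials,
we compare leading coefficients.
Numerator leading term: 5x^2
Denominator leading term: 3x^2
Divide both by x^2:
lim = (5 - 5/x) / (3 + 1/x^2)
As x -> infinity, the 1/x and 1/x^2 terms vanish:
= 5/3 ≈ 1.67

1.67


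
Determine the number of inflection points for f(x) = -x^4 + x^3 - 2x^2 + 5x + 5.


Inflection points occur where f''(x) = 0 and concavity changes.
f(x) = -x^4 + x^3 - 2x^2 + 5x + 5
f'(x) = -4x^3 + 3x^2 - 4x + 5
f''(x) = -12x^2 + 6x - 4
This is a quadratic in x. Use the discriminant to count real roots.
Discriminant = (6)^2 - 4 * (-12) * (-4)
= 36 - 192
= -156
Since discriminant < 0, f''(x) = 0 has no real solutions.
Number of inflection points: 0

0


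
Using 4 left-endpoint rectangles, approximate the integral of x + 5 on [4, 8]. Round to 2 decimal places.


Left Riemann sum uses left endpoints of each subinterval.
Interval: [4, 8], n = 4
dx = (8 - 4) / 4 = 1
Left endpoints: [4, 5, 6, 7]
f values: [9, 10, 11, 12]
Sum = dx * (sum of f values)
= 1 * 42
= 42 = 42.00

42.00


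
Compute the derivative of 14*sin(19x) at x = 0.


Apply the chain rule to differentiate 14*sin(19x):
d/dx [14*sin(19x)]
= 14 * cos(19x) * d/dx(19x)
= 14 * 19 * cos(19x)
= 266 * cos(19x)
Evaluate at x = 0:
= 266 * cos(0)
= 266 * 1
= 266

266


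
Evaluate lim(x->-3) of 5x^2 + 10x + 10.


Since polynomials are continuous, we use direct substitution.
lim(x->-3) of 5x^2 + 10x + 10
= 5 * (-3)^2 + 10 * (-3) + 10
= 45 - 30 + 10
= 25

25


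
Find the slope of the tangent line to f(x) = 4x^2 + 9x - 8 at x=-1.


The slope of the tangent line equals f'(x) at the point.
f(x) = 4x^2 + 9x - 8
f'(x) = 8x + 9
At x = -1:
f'(-1) = 8 * (-1) + 9
= -8 + 9
= 1

1


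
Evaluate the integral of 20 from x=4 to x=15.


The integral of a constant k over [a, b] equals k * (b - a).
integral from 4 to 15 of 20 dx
= 20 * (15 - 4)
= 20 * 11
= 220

220


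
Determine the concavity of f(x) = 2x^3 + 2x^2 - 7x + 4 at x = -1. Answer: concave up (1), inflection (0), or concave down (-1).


Concavity is determined by the sign of f''(x).
f(x) = 2x^3 + 2x^2 - 7x + 4
f'(x) = 6x^2 + 4x - 7
f''(x) = 12x + 4
f''(-1) = 12 * (-1) + 4
= -12 + 4
= -8
Since f''(-1) < 0, the function is concave down (-1)

-1


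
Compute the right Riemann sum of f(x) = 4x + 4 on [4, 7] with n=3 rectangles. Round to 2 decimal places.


Right Riemann sum uses right endpoints of each subinterval.
Interval: [4, 7], n = 3
dx = (7 - 4) / 3 = 1
Right endpoints: [5, 6, 7]
f values: [24, 28, 32]
Sum = dx * (sum of f values)
= 1 * 84
= 84 = 84.00

84.00


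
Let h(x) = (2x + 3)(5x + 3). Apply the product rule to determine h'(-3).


Let u(x) = 2x + 3 and v(x) = 5x + 3
u'(x) = 2
v'(x) = 5
Product rule: h'(x) = u'(x)*v(x) + u(x)*v'(x)
= 2 * (5x + 3) + (2x + 3) * 5
At x = -3:
u(-3) = 2 * (-3) + 3 = -3
v(-3) = 5 * (-3) + 3 = -12
h'(-3) = 2 * (-12) + (-3) * 5
= -24 - 15
= -39

-39


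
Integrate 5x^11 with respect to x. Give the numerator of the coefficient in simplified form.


Apply the power rule for integration:
integral of ax^n dx = a/(n+1) * x^(n+1) + C
integral of 5x^11 dx
= 5/12 * x^12 + C
The coefficient in lowest terms is 5/12, and its numerator is 5

5


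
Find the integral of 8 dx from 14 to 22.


The integral of a constant k over [a, b] equals k * (b - a).
integral from 14 to 22 of 8 dx
= 8 * (22 - 14)
= 8 * 8
= 64

64


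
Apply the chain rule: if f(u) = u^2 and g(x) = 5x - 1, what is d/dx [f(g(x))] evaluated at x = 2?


Using the chain rule: (f(g(x)))' = f'(g(x)) * g'(x)
First, find g(2):
g(2) = 5 * 2 - 1 = 9
Next, f'(u) = 2u
And g'(x) = 5
So f'(g(2)) * g'(2)
= 2 * 9 * 5
= 90

90


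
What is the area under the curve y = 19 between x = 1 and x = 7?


The area under a constant function y = 19 is a rectangle.
Width = 7 - 1 = 6
Height = 19
Area = width * height
= 6 * 19
= 114

114


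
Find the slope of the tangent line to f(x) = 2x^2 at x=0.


The slope of the tangent line equals f'(x) at the point.
f(x) = 2x^2
f'(x) = 4x
At x = 0:
f'(0) = 4 * 0 + 0
= 0 + 0
= 0

0


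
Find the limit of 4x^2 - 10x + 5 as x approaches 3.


Since polynomials are continuous, we use direct substitution.
lim(x->3) of 4x^2 - 10x + 5
= 4 * 3^2 - 10 * 3 + 5
= 36 - 30 + 5
= 11

11


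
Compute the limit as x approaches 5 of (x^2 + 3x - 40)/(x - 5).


Direct substitution gives 0/0, so we factor the numerator.
Factor: (x^2 + 3x - 40) = (x - 5)(x + 8)
Cancel the common factor (x - 5):
(x^2 + 3x - 40)/(x - 5) = (x + 8)
Now substitute x = 5:
= (5) - (-8) = 13

13


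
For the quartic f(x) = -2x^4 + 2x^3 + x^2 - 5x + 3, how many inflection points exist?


Inflection points occur where f''(x) = 0 and concavity changes.
f(x) = -2x^4 + 2x^3 + x^2 - 5x + 3
f'(x) = -8x^3 + 6x^2 + 2x - 5
f''(x) = -24x^2 + 12x + 2
This is a quadratic in x. Use the discriminant to count real roots.
Discriminant = (12)^2 - 4 * (-24) * 2
= 144 - (-192)
= 336
Since discriminant > 0, f''(x) = 0 has 2 distinct real solutions.
A quadratic with two distinct real roots changes sign at each root, so concavity changes at both.
Number of inflection points: 2

2


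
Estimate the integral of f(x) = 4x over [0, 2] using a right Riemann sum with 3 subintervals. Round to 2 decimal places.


Right Riemann sum uses right endpoints of each subinterval.
Interval: [0, 2], n = 3
dx = (2 - 0) / 3 = 2/3
Right endpoints: [2/3, 4/3, 2]
f values: [8/3, 16/3, 8]
Sum = dx * (sum of f values)
= 2/3 * 16
= 32/3 ≈ 10.67

10.67


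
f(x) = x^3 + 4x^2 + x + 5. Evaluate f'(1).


Differentiate f(x) = x^3 + 4x^2 + x + 5 term by term:
f'(x) = 3x^2 + 8x + 1
Substitute x = 1:
f'(1) = 3 * 1^2 + 8 * 1 + 1
= 3 + 8 + 1
= 12

12


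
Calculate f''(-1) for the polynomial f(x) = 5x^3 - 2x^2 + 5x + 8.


First derivative:
f'(x) = 15x^2 - 4x + 5
Second derivative:
f''(x) = 30x - 4
Substitute x = -1:
f''(-1) = 30 * (-1) - 4
= -30 - 4
= -34

-34


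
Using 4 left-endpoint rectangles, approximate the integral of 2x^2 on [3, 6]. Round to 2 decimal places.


Left Riemann sum uses left endpoints of each subinterval.
Interval: [3, 6], n = 4
dx = (6 - 3) / 4 = 3/4
Left endpoints: [3, 15/4, 9/2, 21/4]
f values: [18, 225/8, 81/2, 441/8]
Sum = dx * (sum of f values)
= 3/4 * 567/4
= 1701/16 ≈ 106.31

106.31


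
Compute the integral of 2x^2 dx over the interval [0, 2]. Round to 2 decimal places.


Find the antiderivative of 2x^2:
F(x) = 2/3 * x^3
Apply the Fundamental Theorem of Calculus:
F(2) - F(0)
= 2/3 * 2^3 - 2/3 * 0^3
= 2/3 * (8 - 0)
= 2/3 * 8
= 16/3 ≈ 5.33

5.33


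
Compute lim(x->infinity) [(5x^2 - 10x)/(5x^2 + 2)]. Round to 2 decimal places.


For limits at infinity with equal-degree polynomials,
we compare leading coefficients.
Numerator leading term: 5x^2
Denominator leading term: 5x^2
Divide both by x^2:
lim = (5 - 10/x) / (5 + 2/x^2)
As x -> infinity, the 1/x and 1/x^2 terms vanish:
= 5/5 = 1 = 1.00

1.00


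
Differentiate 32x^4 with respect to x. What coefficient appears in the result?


We apply the power rule: d/dx [ax^n] = a*n * x^(n-1)
d/dx [32x^4]
= 32 * 4 * x^(4-1)
= 128x^3
The coefficient is 128

128


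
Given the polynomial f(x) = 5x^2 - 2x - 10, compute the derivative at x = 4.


Differentiate term by term using power and sum rules:
f(x) = 5x^2 - 2x - 10
f'(x) = 10x - 2
Substitute x = 4:
f'(4) = 10 * 4 - 2
= 40 - 2
= 38

38


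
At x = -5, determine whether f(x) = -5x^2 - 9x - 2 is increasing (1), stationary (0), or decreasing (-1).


Compute f'(x) to determine behavior:
f'(x) = -10x - 9
f'(-5) = -10 * (-5) - 9
= 50 - 9
= 41
Since f'(-5) > 0, the function is increasing (1)

1


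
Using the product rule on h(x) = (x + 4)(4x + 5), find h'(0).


Let u(x) = x + 4 and v(x) = 4x + 5
u'(x) = 1
v'(x) = 4
Product rule: h'(x) = u'(x)*v(x) + u(x)*v'(x)
= 1 * (4x + 5) + (x + 4) * 4
At x = 0:
u(0) = 1 * 0 + 4 = 4
v(0) = 4 * 0 + 5 = 5
h'(0) = 1 * 5 + 4 * 4
= 5 + 16
= 21

21


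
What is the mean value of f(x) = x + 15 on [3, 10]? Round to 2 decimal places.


Average value = 1/(b-a) * integral from a to b of f(x) dx
First compute the integral of x + 15:
F(x) = (1/2)x^2 + 15x
F(10) = 1/2 * 100 + 15 * 10 = 200
F(3) = 1/2 * 9 + 15 * 3 = 99/2
Integral = 200 - 99/2 = 301/2
Average = (301/2) / (10 - 3) = (301/2) / 7
= 43/2 = 21.50

21.50


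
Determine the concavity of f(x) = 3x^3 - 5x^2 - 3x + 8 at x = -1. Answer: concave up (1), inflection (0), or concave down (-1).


Concavity is determined by the sign of f''(x).
f(x) = 3x^3 - 5x^2 - 3x + 8
f'(x) = 9x^2 - 10x - 3
f''(x) = 18x - 10
f''(-1) = 18 * (-1) - 10
= -18 - 10
= -28
Since f''(-1) < 0, the function is concave down (-1)

-1


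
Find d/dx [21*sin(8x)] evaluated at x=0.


Apply the chain rule to differentiate 21*sin(8x):
d/dx [21*sin(8x)]
= 21 * cos(8x) * d/dx(8x)
= 21 * 8 * cos(8x)
= 168 * cos(8x)
Evaluate at x = 0:
= 168 * cos(0)
= 168 * 1
= 168

168


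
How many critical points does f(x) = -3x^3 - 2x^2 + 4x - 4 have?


Find where f'(x) = 0:
f(x) = -3x^3 - 2x^2 + 4x - 4
f'(x) = -9x^2 - 4x + 4
This is a quadratic in x. Use the discriminant to count real roots.
Discriminant = (-4)^2 - 4 * (-9) * 4
= 16 - (-144)
= 160
Since discriminant > 0, f'(x) = 0 has 2 real solutions.
Number of critical points: 2

2


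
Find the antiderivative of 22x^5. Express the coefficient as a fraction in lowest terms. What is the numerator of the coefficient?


Apply the power rule for integration:
integral of ax^n dx = a/(n+1) * x^(n+1) + C
integral of 22x^5 dx
= 22/6 * x^6 + C
= 11/3 * x^6 + C
The coefficient in lowest terms is 11/3, and its numerator is 11

11


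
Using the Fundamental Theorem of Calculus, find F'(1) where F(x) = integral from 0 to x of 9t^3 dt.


By the Fundamental Theorem of Calculus (Part 1):
If F(x) = integral from 0 to x of f(t) dt, then F'(x) = f(x)
Here f(t) = 9t^3
So F'(x) = 9x^3
Evaluate at x = 1:
F'(1) = 9 * 1^3
= 9 * 1
= 9

9


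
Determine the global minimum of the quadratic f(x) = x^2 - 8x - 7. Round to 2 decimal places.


For a quadratic f(x) = ax^2 + bx + c with a > 0, the minimum is at the vertex.
Vertex x-coordinate: x = -b/(2a)
x = -(-8) / (2 * 1)
x = 8/2 = 4
Substitute back to find the minimum value:
f(4) = 1 * 4^2 - 8 * 4 - 7
= 16 - 32 - 7
= -23 = -23.00

-23.00


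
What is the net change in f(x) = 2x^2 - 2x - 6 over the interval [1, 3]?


Net change = f(b) - f(a)
f(x) = 2x^2 - 2x - 6
Compute f(3):
f(3) = 2 * 3^2 - 2 * 3 - 6
= 18 - 6 - 6
= 6
Compute f(1):
f(1) = 2 * 1^2 - 2 * 1 - 6
= 2 - 2 - 6
= -6
Net change = 6 - (-6) = 12

12


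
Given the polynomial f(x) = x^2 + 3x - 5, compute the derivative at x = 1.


Differentiate term by term using power and sum rules:
f(x) = x^2 + 3x - 5
f'(x) = 2x + 3
Substitute x = 1:
f'(1) = 2 * 1 + 3
= 2 + 3
= 5

5


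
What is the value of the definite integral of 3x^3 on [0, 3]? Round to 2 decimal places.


Find the antiderivative of 3x^3:
F(x) = 3/4 * x^4
Apply the Fundamental Theorem of Calculus:
F(3) - F(0)
= 3/4 * 3^4 - 3/4 * 0^4
= 3/4 * (81 - 0)
= 3/4 * 81
= 243/4 = 60.75

60.75


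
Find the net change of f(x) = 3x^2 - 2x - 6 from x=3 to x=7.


Net change = f(b) - f(a)
f(x) = 3x^2 - 2x - 6
Compute f(7):
f(7) = 3 * 7^2 - 2 * 7 - 6
= 147 - 14 - 6
= 127
Compute f(3):
f(3) = 3 * 3^2 - 2 * 3 - 6
= 27 - 6 - 6
= 15
Net change = 127 - 15 = 112

112


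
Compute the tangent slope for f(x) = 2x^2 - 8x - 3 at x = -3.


The slope of the tangent line equals f'(x) at the point.
f(x) = 2x^2 - 8x - 3
f'(x) = 4x - 8
At x = -3:
f'(-3) = 4 * (-3) - 8
= -12 - 8
= -20

-20


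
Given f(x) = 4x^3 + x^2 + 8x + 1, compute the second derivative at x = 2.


First derivative:
f'(x) = 12x^2 + 2x + 8
Second derivative:
f''(x) = 24x + 2
Substitute x = 2:
f''(2) = 24 * 2 + 2
= 48 + 2
= 50

50


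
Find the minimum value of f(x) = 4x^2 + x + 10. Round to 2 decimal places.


For a quadratic f(x) = ax^2 + bx + c with a > 0, the minimum is at the vertex.
Vertex x-coordinate: x = -b/(2a)
x = -(1) / (2 * 4)
x = -1/8
Substitute back to find the minimum value:
f(-1/8) = 4 * (-1/8)^2 + 1 * (-1/8) + 10
= 1/16 - 1/8 + 10
= 159/16 ≈ 9.94

9.94


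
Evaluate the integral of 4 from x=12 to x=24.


The integral of a constant k over [a, b] equals k * (b - a).
integral from 12 to 24 of 4 dx
= 4 * (24 - 12)
= 4 * 12
= 48

48


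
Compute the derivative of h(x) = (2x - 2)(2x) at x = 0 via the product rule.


Let u(x) = 2x - 2 and v(x) = 2x
u'(x) = 2
v'(x) = 2
Product rule: h'(x) = u'(x)*v(x) + u(x)*v'(x)
= 2 * (2x) + (2x - 2) * 2
At x = 0:
u(0) = 2 * 0 - 2 = -2
v(0) = 2 * 0 + 0 = 0
h'(0) = 2 * 0 + (-2) * 2
= 0 - 4
= -4

-4


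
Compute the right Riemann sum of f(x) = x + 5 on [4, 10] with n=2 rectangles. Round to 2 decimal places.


Right Riemann sum uses right endpoints of each subinterval.
Interval: [4, 10], n = 2
dx = (10 - 4) / 2 = 3
Right endpoints: [7, 10]
f values: [12, 15]
Sum = dx * (sum of f values)
= 3 * 27
= 81 = 81.00

81.00


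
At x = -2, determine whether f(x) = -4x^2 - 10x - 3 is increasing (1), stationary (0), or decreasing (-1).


Compute f'(x) to determine behavior:
f'(x) = -8x - 10
f'(-2) = -8 * (-2) - 10
= 16 - 10
= 6
Since f'(-2) > 0, the function is increasing (1)

1


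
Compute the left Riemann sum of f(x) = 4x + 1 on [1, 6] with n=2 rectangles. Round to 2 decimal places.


Left Riemann sum uses left endpoints of each subinterval.
Interval: [1, 6], n = 2
dx = (6 - 1) / 2 = 5/2
Left endpoints: [1, 7/2]
f values: [5, 15]
Sum = dx * (sum of f values)
= 5/2 * 20
= 50 = 50.00

50.00


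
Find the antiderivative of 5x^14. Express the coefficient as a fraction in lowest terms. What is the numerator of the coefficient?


Apply the power rule for integration:
integral of ax^n dx = a/(n+1) * x^(n+1) + C
integral of 5x^14 dx
= 5/15 * x^15 + C
= 1/3 * x^15 + C
The coefficient in lowest terms is 1/3, and its numerator is 1

1


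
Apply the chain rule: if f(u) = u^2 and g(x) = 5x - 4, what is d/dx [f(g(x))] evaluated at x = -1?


Using the chain rule: (f(g(x)))' = f'(g(x)) * g'(x)
First, find g(-1):
g(-1) = 5 * (-1) - 4 = -9
Next, f'(u) = 2u
And g'(x) = 5
So f'(g(-1)) * g'(-1)
= 2 * (-9) * 5
= -90

-90


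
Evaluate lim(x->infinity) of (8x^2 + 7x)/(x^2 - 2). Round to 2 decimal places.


For limits at infinity with equal-degree polynomials,
we compare leading coefficients.
Numerator leading term: 8x^2
Denominator leading term: x^2
Divide both by x^2:
lim = (8 + 7/x) / (1 - 2/x^2)
As x -> infinity, the 1/x and 1/x^2 terms vanish:
= 8/1 = 8 = 8.00

8.00


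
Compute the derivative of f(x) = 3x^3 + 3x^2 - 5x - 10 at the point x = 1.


Differentiate f(x) = 3x^3 + 3x^2 - 5x - 10 term by term:
f'(x) = 9x^2 + 6x - 5
Substitute x = 1:
f'(1) = 9 * 1^2 + 6 * 1 - 5
= 9 + 6 - 5
= 10

10


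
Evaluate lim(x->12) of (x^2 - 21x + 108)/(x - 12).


Direct substitution gives 0/0, so we factor the numerator.
Factor: (x^2 - 21x + 108) = (x - 12)(x - 9)
Cancel the common factor (x - 12):
(x^2 - 21x + 108)/(x - 12) = (x - 9)
Now substitute x = 12:
= (12) - (9) = 3

3


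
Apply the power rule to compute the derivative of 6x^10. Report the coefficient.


We apply the power rule: d/dx [ax^n] = a*n * x^(n-1)
d/dx [6x^10]
= 6 * 10 * x^(10-1)
= 60x^9
The coefficient is 60

60


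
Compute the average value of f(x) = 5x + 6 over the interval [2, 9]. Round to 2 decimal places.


Average value = 1/(b-a) * integral from a to b of f(x) dx
First compute the integral of 5x + 6:
F(x) = (5/2)x^2 + 6x
F(9) = 5/2 * 81 + 6 * 9 = 513/2
F(2) = 5/2 * 4 + 6 * 2 = 22
Integral = 513/2 - 22 = 469/2
Average = (469/2) / (9 - 2) = (469/2) / 7
= 67/2 = 33.50

33.50


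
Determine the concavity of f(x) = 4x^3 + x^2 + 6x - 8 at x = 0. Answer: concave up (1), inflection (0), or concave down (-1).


Concavity is determined by the sign of f''(x).
f(x) = 4x^3 + x^2 + 6x - 8
f'(x) = 12x^2 + 2x + 6
f''(x) = 24x + 2
f''(0) = 24 * 0 + 2
= 0 + 2
= 2
Since f''(0) > 0, the function is concave up (1)

1


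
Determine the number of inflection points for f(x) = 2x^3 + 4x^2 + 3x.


Inflection points occur where f''(x) = 0 and concavity changes.
f(x) = 2x^3 + 4x^2 + 3x
f'(x) = 6x^2 + 8x + 3
f''(x) = 12x + 8
Set f''(x) = 0:
12x + 8 = 0
x = -8 / 12 = -2/3
Since f''(x) is linear (degree 1), it changes sign at this point.
Therefore there is exactly 1 inflection point.

1


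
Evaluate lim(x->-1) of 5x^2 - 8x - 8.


Since polynomials are continuous, we use direct substitution.
lim(x->-1) of 5x^2 - 8x - 8
= 5 * (-1)^2 - 8 * (-1) - 8
= 5 + 8 - 8
= 5

5


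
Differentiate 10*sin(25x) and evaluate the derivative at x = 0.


Apply the chain rule to differentiate 10*sin(25x):
d/dx [10*sin(25x)]
= 10 * cos(25x) * d/dx(25x)
= 10 * 25 * cos(25x)
= 250 * cos(25x)
Evaluate at x = 0:
= 250 * cos(0)
= 250 * 1
= 250

250


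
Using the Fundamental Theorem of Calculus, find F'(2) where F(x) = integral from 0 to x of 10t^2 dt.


By the Fundamental Theorem of Calculus (Part 1):
If F(x) = integral from 0 to x of f(t) dt, then F'(x) = f(x)
Here f(t) = 10t^2
So F'(x) = 10x^2
Evaluate at x = 2:
F'(2) = 10 * 2^2
= 10 * 4
= 40

40


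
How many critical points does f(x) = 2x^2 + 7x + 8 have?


Find where f'(x) = 0:
f'(x) = 4x + 7
Set f'(x) = 0:
4x + 7 = 0
x = -7 / 4 = -7/4
This is a linear equation in x, so there is exactly one solution.
Number of critical points: 1

1


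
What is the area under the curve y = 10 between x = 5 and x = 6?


The area under a constant function y = 10 is a rectangle.
Width = 6 - 5 = 1
Height = 10
Area = width * height
= 1 * 10
= 10

10


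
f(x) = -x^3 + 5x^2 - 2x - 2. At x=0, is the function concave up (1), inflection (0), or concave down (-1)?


Concavity is determined by the sign of f''(x).
f(x) = -x^3 + 5x^2 - 2x - 2
f'(x) = -3x^2 + 10x - 2
f''(x) = -6x + 10
f''(0) = -6 * 0 + 10
= 0 + 10
= 10
Since f''(0) > 0, the function is concave up (1)

1


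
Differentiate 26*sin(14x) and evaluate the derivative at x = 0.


Apply the chain rule to differentiate 26*sin(14x):
d/dx [26*sin(14x)]
= 26 * cos(14x) * d/dx(14x)
= 26 * 14 * cos(14x)
= 364 * cos(14x)
Evaluate at x = 0:
= 364 * cos(0)
= 364 * 1
= 364

364


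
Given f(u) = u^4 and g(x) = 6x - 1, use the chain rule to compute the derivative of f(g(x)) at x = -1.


Using the chain rule: (f(g(x)))' = f'(g(x)) * g'(x)
First, find g(-1):
g(-1) = 6 * (-1) - 1 = -7
Next, f'(u) = 4u^3
And g'(x) = 6
So f'(g(-1)) * g'(-1)
= 4 * (-7)^3 * 6
= 4 * (-343) * 6
= -8232

-8232


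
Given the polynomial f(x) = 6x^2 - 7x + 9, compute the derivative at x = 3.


Differentiate term by term using power and sum rules:
f(x) = 6x^2 - 7x + 9
f'(x) = 12x - 7
Substitute x = 3:
f'(3) = 12 * 3 - 7
= 36 - 7
= 29

29


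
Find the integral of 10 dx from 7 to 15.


The integral of a constant k over [a, b] equals k * (b - a).
integral from 7 to 15 of 10 dx
= 10 * (15 - 7)
= 10 * 8
= 80

80


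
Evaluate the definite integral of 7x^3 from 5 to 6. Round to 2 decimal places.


Find the antiderivative of 7x^3:
F(x) = 7/4 * x^4
Apply the Fundamental Theorem of Calculus:
F(6) - F(5)
= 7/4 * 6^4 - 7/4 * 5^4
= 7/4 * (1296 - 625)
= 7/4 * 671
= 4697/4 = 1174.25

1174.25


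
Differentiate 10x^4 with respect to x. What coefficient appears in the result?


We apply the power rule: d/dx [ax^n] = a*n * x^(n-1)
d/dx [10x^4]
= 10 * 4 * x^(4-1)
= 40x^3
The coefficient is 40

40


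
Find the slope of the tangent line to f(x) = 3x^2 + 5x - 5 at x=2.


The slope of the tangent line equals f'(x) at the point.
f(x) = 3x^2 + 5x - 5
f'(x) = 6x + 5
At x = 2:
f'(2) = 6 * 2 + 5
= 12 + 5
= 17

17


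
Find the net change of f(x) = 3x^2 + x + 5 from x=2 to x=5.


Net change = f(b) - f(a)
f(x) = 3x^2 + x + 5
Compute f(5):
f(5) = 3 * 5^2 + 1 * 5 + 5
= 75 + 5 + 5
= 85
Compute f(2):
f(2) = 3 * 2^2 + 1 * 2 + 5
= 12 + 2 + 5
= 19
Net change = 85 - 19 = 66

66


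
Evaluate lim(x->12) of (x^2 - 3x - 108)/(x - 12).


Direct substitution gives 0/0, so we factor the numerator.
Factor: (x^2 - 3x - 108) = (x - 12)(x + 9)
Cancel the common factor (x - 12):
(x^2 - 3x - 108)/(x - 12) = (x + 9)
Now substitute x = 12:
= (12) - (-9) = 21

21


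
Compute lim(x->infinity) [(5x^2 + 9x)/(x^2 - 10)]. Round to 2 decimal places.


For limits at infinity with equal-degree polynomials,
we compare leading coefficients.
Numerator leading term: 5x^2
Denominator leading term: x^2
Divide both by x^2:
lim = (5 + 9/x) / (1 - 10/x^2)
As x -> infinity, the 1/x and 1/x^2 terms vanish:
= 5/1 = 5 = 5.00

5.00


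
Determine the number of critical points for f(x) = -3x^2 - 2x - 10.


Find where f'(x) = 0:
f'(x) = -6x - 2
Set f'(x) = 0:
-6x - 2 = 0
x = 2 / (-6) = -1/3
This is a linear equation in x, so there is exactly one solution.
Number of critical points: 1

1


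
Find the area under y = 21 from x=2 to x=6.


The area under a constant function y = 21 is a rectangle.
Width = 6 - 2 = 4
Height = 21
Area = width * height
= 4 * 21
= 84

84


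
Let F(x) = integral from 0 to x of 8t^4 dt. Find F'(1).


By the Fundamental Theorem of Calculus (Part 1):
If F(x) = integral from 0 to x of f(t) dt, then F'(x) = f(x)
Here f(t) = 8t^4
So F'(x) = 8x^4
Evaluate at x = 1:
F'(1) = 8 * 1^4
= 8 * 1
= 8

8


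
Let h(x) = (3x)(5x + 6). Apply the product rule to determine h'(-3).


Let u(x) = 3x and v(x) = 5x + 6
u'(x) = 3
v'(x) = 5
Product rule: h'(x) = u'(x)*v(x) + u(x)*v'(x)
= 3 * (5x + 6) + (3x) * 5
At x = -3:
u(-3) = 3 * (-3) + 0 = -9
v(-3) = 5 * (-3) + 6 = -9
h'(-3) = 3 * (-9) + (-9) * 5
= -27 - 45
= -72

-72


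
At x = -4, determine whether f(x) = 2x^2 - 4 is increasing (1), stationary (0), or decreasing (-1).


Compute f'(x) to determine behavior:
f'(x) = 4x
f'(-4) = 4 * (-4) + 0
= -16 + 0
= -16
Since f'(-4) < 0, the function is decreasing (-1)

-1


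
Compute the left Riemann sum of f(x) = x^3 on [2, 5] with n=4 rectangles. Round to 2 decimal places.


Left Riemann sum uses left endpoints of each subinterval.
Interval: [2, 5], n = 4
dx = (5 - 2) / 4 = 3/4
Left endpoints: [2, 11/4, 7/2, 17/4]
f values: [8, 1331/64, 343/8, 4913/64]
Sum = dx * (sum of f values)
= 3/4 * 2375/16
= 7125/64 ≈ 111.33

111.33


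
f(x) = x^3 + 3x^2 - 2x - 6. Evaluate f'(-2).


Differentiate f(x) = x^3 + 3x^2 - 2x - 6 term by term:
f'(x) = 3x^2 + 6x - 2
Substitute x = -2:
f'(-2) = 3 * (-2)^2 + 6 * (-2) - 2
= 12 - 12 - 2
= -2

-2


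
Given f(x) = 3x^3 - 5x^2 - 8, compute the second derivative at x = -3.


First derivative:
f'(x) = 9x^2 - 10x
Second derivative:
f''(x) = 18x - 10
Substitute x = -3:
f''(-3) = 18 * (-3) - 10
= -54 - 10
= -64

-64


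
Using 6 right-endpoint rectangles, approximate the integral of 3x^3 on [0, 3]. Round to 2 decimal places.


Right Riemann sum uses right endpoints of each subinterval.
Interval: [0, 3], n = 6
dx = (3 - 0) / 6 = 1/2
Right endpoints: [1/2, 1, 3/2, 2, 5/2, 3]
f values: [3/8, 3, 81/8, 24, 375/8, 81]
Sum = dx * (sum of f values)
= 1/2 * 1323/8
= 1323/16 ≈ 82.69

82.69


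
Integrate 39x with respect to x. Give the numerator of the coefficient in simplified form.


Apply the power rule for integration:
integral of ax^n dx = a/(n+1) * x^(n+1) + C
integral of 39x dx
= 39/2 * x^2 + C
The coefficient in lowest terms is 39/2, and its numerator is 39

39


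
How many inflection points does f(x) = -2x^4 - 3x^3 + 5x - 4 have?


Inflection points occur where f''(x) = 0 and concavity changes.
f(x) = -2x^4 - 3x^3 + 5x - 4
f'(x) = -8x^3 - 9x^2 + 5
f''(x) = -24x^2 - 18x
This is a quadratic in x. Use the discriminant to count real roots.
Discriminant = (-18)^2 - 4 * (-24) * 0
= 324 - 0
= 324
Since discriminant > 0, f''(x) = 0 has 2 distinct real solutions.
A quadratic with two distinct real roots changes sign at each root, so concavity changes at both.
Number of inflection points: 2

2


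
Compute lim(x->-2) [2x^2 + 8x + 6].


Since polynomials are continuous, we use direct substitution.
lim(x->-2) of 2x^2 + 8x + 6
= 2 * (-2)^2 + 8 * (-2) + 6
= 8 - 16 + 6
= -2

-2


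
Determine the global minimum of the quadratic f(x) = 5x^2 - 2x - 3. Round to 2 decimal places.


For a quadratic f(x) = ax^2 + bx + c with a > 0, the minimum is at the vertex.
Vertex x-coordinate: x = -b/(2a)
x = -(-2) / (2 * 5)
x = 2/10 = 1/5
Substitute back to find the minimum value:
f(1/5) = 5 * (1/5)^2 - 2 * (1/5) - 3
= 1/5 - 2/5 - 3
= -16/5 = -3.20

-3.20


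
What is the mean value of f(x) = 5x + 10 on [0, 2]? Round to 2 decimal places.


Average value = 1/(b-a) * integral from a to b of f(x) dx
First compute the integral of 5x + 10:
F(x) = (5/2)x^2 + 10x
F(2) = 5/2 * 4 + 10 * 2 = 30
F(0) = 5/2 * 0 + 10 * 0 = 0
Integral = 30 - 0 = 30
Average = 30 / (2 - 0) = 30 / 2
= 15 = 15.00

15.00


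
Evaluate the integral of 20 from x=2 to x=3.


The integral of a constant k over [a, b] equals k * (b - a).
integral from 2 to 3 of 20 dx
= 20 * (3 - 2)
= 20 * 1
= 20

20


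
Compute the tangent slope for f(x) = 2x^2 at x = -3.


The slope of the tangent line equals f'(x) at the point.
f(x) = 2x^2
f'(x) = 4x
At x = -3:
f'(-3) = 4 * (-3) + 0
= -12 + 0
= -12

-12


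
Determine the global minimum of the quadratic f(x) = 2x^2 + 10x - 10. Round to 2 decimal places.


For a quadratic f(x) = ax^2 + bx + c with a > 0, the minimum is at the vertex.
Vertex x-coordinate: x = -b/(2a)
x = -(10) / (2 * 2)
x = -10/4 = -5/2
Substitute back to find the minimum value:
f(-5/2) = 2 * (-5/2)^2 + 10 * (-5/2) - 10
= 25/2 - 25 - 10
= -45/2 = -22.50

-22.50


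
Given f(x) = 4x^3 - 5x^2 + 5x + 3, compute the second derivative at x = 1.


First derivative:
f'(x) = 12x^2 - 10x + 5
Second derivative:
f''(x) = 24x - 10
Substitute x = 1:
f''(1) = 24 * 1 - 10
= 24 - 10
= 14

14


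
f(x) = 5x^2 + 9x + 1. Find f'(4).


Differentiate term by term using power and sum rules:
f(x) = 5x^2 + 9x + 1
f'(x) = 10x + 9
Substitute x = 4:
f'(4) = 10 * 4 + 9
= 40 + 9
= 49

49


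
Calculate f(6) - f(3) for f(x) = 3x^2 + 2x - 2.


Net change = f(b) - f(a)
f(x) = 3x^2 + 2x - 2
Compute f(6):
f(6) = 3 * 6^2 + 2 * 6 - 2
= 108 + 12 - 2
= 118
Compute f(3):
f(3) = 3 * 3^2 + 2 * 3 - 2
= 27 + 6 - 2
= 31
Net change = 118 - 31 = 87

87


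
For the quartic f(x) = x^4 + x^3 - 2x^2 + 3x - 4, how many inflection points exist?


Inflection points occur where f''(x) = 0 and concavity changes.
f(x) = x^4 + x^3 - 2x^2 + 3x - 4
f'(x) = 4x^3 + 3x^2 - 4x + 3
f''(x) = 12x^2 + 6x - 4
This is a quadratic in x. Use the discriminant to count real roots.
Discriminant = (6)^2 - 4 * 12 * (-4)
= 36 - (-192)
= 228
Since discriminant > 0, f''(x) = 0 has 2 distinct real solutions.
A quadratic with two distinct real roots changes sign at each root, so concavity changes at both.
Number of inflection points: 2

2


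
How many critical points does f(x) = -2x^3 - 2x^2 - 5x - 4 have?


Find where f'(x) = 0:
f(x) = -2x^3 - 2x^2 - 5x - 4
f'(x) = -6x^2 - 4x - 5
This is a quadratic in x. Use the discriminant to count real roots.
Discriminant = (-4)^2 - 4 * (-6) * (-5)
= 16 - 120
= -104
Since discriminant < 0, f'(x) = 0 has no real solutions.
Number of critical points: 0

0


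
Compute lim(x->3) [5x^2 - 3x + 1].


Since polynomials are continuous, we use direct substitution.
lim(x->3) of 5x^2 - 3x + 1
= 5 * 3^2 - 3 * 3 + 1
= 45 - 9 + 1
= 37

37


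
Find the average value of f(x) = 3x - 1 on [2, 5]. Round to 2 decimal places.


Average value = 1/(b-a) * integral from a to b of f(x) dx
First compute the integral of 3x - 1:
F(x) = (3/2)x^2 - x
F(5) = 3/2 * 25 - 1 * 5 = 65/2
F(2) = 3/2 * 4 - 1 * 2 = 4
Integral = 65/2 - 4 = 57/2
Average = (57/2) / (5 - 2) = (57/2) / 3
= 19/2 = 9.50

9.50


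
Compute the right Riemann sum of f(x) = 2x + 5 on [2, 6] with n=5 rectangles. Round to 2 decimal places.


Right Riemann sum uses right endpoints of each subinterval.
Interval: [2, 6], n = 5
dx = (6 - 2) / 5 = 4/5
Right endpoints: [14/5, 18/5, 22/5, 26/5, 6]
f values: [53/5, 61/5, 69/5, 77/5, 17]
Sum = dx * (sum of f values)
= 4/5 * 69
= 276/5 = 55.20

55.20


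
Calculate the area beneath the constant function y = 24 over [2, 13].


The area under a constant function y = 24 is a rectangle.
Width = 13 - 2 = 11
Height = 24
Area = width * height
= 11 * 24
= 264

264


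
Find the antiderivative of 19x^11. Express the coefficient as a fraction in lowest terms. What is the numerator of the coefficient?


Apply the power rule for integration:
integral of ax^n dx = a/(n+1) * x^(n+1) + C
integral of 19x^11 dx
= 19/12 * x^12 + C
The coefficient in lowest terms is 19/12, and its numerator is 19

19


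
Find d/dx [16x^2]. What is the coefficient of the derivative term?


We apply the power rule: d/dx [ax^n] = a*n * x^(n-1)
d/dx [16x^2]
= 16 * 2 * x^(2-1)
= 32x
The coefficient is 32

32


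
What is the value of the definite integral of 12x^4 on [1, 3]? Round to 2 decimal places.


Find the antiderivative of 12x^4:
F(x) = 12/5 * x^5
Apply the Fundamental Theorem of Calculus:
F(3) - F(1)
= 12/5 * 3^5 - 12/5 * 1^5
= 12/5 * (243 - 1)
= 12/5 * 242
= 2904/5 = 580.80

580.80


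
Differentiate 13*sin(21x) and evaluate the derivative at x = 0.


Apply the chain rule to differentiate 13*sin(21x):
d/dx [13*sin(21x)]
= 13 * cos(21x) * d/dx(21x)
= 13 * 21 * cos(21x)
= 273 * cos(21x)
Evaluate at x = 0:
= 273 * cos(0)
= 273 * 1
= 273

273


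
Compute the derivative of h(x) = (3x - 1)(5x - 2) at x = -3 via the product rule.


Let u(x) = 3x - 1 and v(x) = 5x - 2
u'(x) = 3
v'(x) = 5
Product rule: h'(x) = u'(x)*v(x) + u(x)*v'(x)
= 3 * (5x - 2) + (3x - 1) * 5
At x = -3:
u(-3) = 3 * (-3) - 1 = -10
v(-3) = 5 * (-3) - 2 = -17
h'(-3) = 3 * (-17) + (-10) * 5
= -51 - 50
= -101

-101


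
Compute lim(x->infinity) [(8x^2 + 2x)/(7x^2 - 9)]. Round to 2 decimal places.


For limits at infinity with equal-degree polynomials,
we compare leading coefficients.
Numerator leading term: 8x^2
Denominator leading term: 7x^2
Divide both by x^2:
lim = (8 + 2/x) / (7 - 9/x^2)
As x -> infinity, the 1/x and 1/x^2 terms vanish:
= 8/7 ≈ 1.14

1.14


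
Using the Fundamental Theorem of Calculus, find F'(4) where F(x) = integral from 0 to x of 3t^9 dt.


By the Fundamental Theorem of Calculus (Part 1):
If F(x) = integral from 0 to x of f(t) dt, then F'(x) = f(x)
Here f(t) = 3t^9
So F'(x) = 3x^9
Evaluate at x = 4:
F'(4) = 3 * 4^9
= 3 * 262144
= 786432

786432


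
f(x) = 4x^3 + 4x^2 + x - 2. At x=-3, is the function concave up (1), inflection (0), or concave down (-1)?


Concavity is determined by the sign of f''(x).
f(x) = 4x^3 + 4x^2 + x - 2
f'(x) = 12x^2 + 8x + 1
f''(x) = 24x + 8
f''(-3) = 24 * (-3) + 8
= -72 + 8
= -64
Since f''(-3) < 0, the function is concave down (-1)

-1


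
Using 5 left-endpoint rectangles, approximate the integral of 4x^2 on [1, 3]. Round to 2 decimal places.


Left Riemann sum uses left endpoints of each subinterval.
Interval: [1, 3], n = 5
dx = (3 - 1) / 5 = 2/5
Left endpoints: [1, 7/5, 9/5, 11/5, 13/5]
f values: [4, 196/25, 324/25, 484/25, 676/25]
Sum = dx * (sum of f values)
= 2/5 * 356/5
= 712/25 = 28.48

28.48


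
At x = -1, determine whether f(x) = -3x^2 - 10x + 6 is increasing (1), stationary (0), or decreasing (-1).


Compute f'(x) to determine behavior:
f'(x) = -6x - 10
f'(-1) = -6 * (-1) - 10
= 6 - 10
= -4
Since f'(-1) < 0, the function is decreasing (-1)

-1


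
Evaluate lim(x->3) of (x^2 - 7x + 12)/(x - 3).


Direct substitution gives 0/0, so we factor the numerator.
Factor: (x^2 - 7x + 12) = (x - 3)(x - 4)
Cancel the common factor (x - 3):
(x^2 - 7x + 12)/(x - 3) = (x - 4)
Now substitute x = 3:
= (3) - (4) = -1

-1


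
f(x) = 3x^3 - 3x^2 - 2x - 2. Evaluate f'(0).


Differentiate f(x) = 3x^3 - 3x^2 - 2x - 2 term by term:
f'(x) = 9x^2 - 6x - 2
Substitute x = 0:
f'(0) = 9 * 0^2 - 6 * 0 - 2
= 0 + 0 - 2
= -2

-2


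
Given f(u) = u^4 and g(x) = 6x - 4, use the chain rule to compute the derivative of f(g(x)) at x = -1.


Using the chain rule: (f(g(x)))' = f'(g(x)) * g'(x)
First, find g(-1):
g(-1) = 6 * (-1) - 4 = -10
Next, f'(u) = 4u^3
And g'(x) = 6
So f'(g(-1)) * g'(-1)
= 4 * (-10)^3 * 6
= 4 * (-1000) * 6
= -24000

-24000


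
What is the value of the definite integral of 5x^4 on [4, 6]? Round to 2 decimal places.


Find the antiderivative of 5x^4:
F(x) = 5/5 * x^5
Apply the Fundamental Theorem of Calculus:
F(6) - F(4)
= 5/5 * 6^5 - 5/5 * 4^5
= 5/5 * (7776 - 1024)
= 5/5 * 6752
= 6752 = 6752.00

6752.00


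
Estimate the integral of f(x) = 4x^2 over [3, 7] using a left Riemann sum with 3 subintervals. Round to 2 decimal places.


Left Riemann sum uses left endpoints of each subinterval.
Interval: [3, 7], n = 3
dx = (7 - 3) / 3 = 4/3
Left endpoints: [3, 13/3, 17/3]
f values: [36, 676/9, 1156/9]
Sum = dx * (sum of f values)
= 4/3 * 2156/9
= 8624/27 ≈ 319.41

319.41
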